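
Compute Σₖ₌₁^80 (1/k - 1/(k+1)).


Telescoping: adjacent terms cancel.
= 1/1 - 1/81
= 1 - 1/81 = 80/81

Sum = 80/81


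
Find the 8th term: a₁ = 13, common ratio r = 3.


aₙ = a₁·r^(n-1)
= 13×3^7
= 13×2187
= 28431

a_8 = 28431


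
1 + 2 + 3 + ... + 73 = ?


n(n+1)/2 = 73×74/2 = 5402/2 = 2701

Σk = 2701


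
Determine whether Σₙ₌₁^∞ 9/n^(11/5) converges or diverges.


p-series test: Σ c/n^p converges if p > 1, diverges if p ≤ 1 (constant c > 0 doesn't affect convergence).
p = 11/5
11/5 > 1 → CONVERGES

Converges (p = 11/5 > 1)


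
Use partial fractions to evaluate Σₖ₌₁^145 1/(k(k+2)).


1/(k(k+2)) = (1/2)·(1/k - 1/(k+2)) (partial fractions)
Telescoping: Σ = (1/2)·(1 + 1/2 - 1/146 - 1/147) = 7975/10731

Sum = 7975/10731


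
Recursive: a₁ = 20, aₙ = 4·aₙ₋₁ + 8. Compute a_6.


Computing step by step:
a_1 = 20
a_2 = 88
a_3 = 360
a_4 = 1448
a_5 = 5800
a_6 = 23208


a_6 = 23208


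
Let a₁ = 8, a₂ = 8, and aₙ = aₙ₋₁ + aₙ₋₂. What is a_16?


Computing iteratively: 8, 8, 16, 24, 40, 64, 104, 168, 272, 440, 712, 1152, ...
a_16 = 7896

a_16 = 7896


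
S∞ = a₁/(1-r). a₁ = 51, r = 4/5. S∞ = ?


S∞ = a₁/(1-r) = 51/(1 - 4/5)
= 51/(1/5)
= 255

S∞ = 255


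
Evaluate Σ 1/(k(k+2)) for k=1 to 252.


1/(k(k+2)) = (1/2)·(1/k - 1/(k+2)) (partial fractions)
Telescoping: Σ = (1/2)·(1 + 1/2 - 1/253 - 1/254) = 47943/64262

Sum = 47943/64262


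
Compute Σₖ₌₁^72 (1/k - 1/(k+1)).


Telescoping: adjacent terms cancel.
= 1/1 - 1/73
= 1 - 1/73 = 72/73

Sum = 72/73


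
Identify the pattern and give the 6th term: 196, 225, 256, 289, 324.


Pattern: perfect squares: n²
Terms: 196, 225, 256, 289, 324
Next term = 361

Next term = 361


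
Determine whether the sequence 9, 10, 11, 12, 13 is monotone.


Differences: 1, 1, 1, 1
All differences > 0 → strictly INCREASING

Monotonically increasing


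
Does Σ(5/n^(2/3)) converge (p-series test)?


p-series test: Σ c/n^p converges if p > 1, diverges if p ≤ 1 (constant c > 0 doesn't affect convergence).
p = 2/3
2/3 ≤ 1 → DIVERGES

Diverges (p = 2/3 ≤ 1)


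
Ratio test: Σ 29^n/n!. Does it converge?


aₙ = 29^n/n!
a_{n+1}/aₙ = 29^(n+1)/(n+1)! × n!/29^n
= 29/(n+1)
L = lim(n→∞) 29/(n+1) = 0
L < 1 → series CONVERGES

Converges (ratio test: L = 0 < 1)


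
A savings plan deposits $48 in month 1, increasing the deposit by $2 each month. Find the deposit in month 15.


aₙ = a₁ + (n-1)d
= 48 + (15-1)×2
= 48 + 28
= 76

a_15 = 76


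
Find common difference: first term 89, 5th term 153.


d = (aₙ - a₁)/(n-1)
= (153 - 89)/(5-1)
= 64/4 = 16

d = 16


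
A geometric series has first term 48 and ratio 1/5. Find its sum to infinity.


S∞ = a₁/(1-r) = 48/(1 - 1/5)
= 48/(4/5)
= 60

S∞ = 60


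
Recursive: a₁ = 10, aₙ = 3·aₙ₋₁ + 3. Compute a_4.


Computing step by step:
a_1 = 10
a_2 = 33
a_3 = 102
a_4 = 309


a_4 = 309


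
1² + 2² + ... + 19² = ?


n = 19
n(n+1)(2n+1)/6 = 19×20×39/6
= 14820/6 = 2470

Σk² = 2470


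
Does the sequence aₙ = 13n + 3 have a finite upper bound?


aₙ = 13n + 3 → as n→∞, aₙ→∞
No finite upper bound exists
The sequence is UNBOUNDED

Unbounded (aₙ → ∞ as n → ∞)


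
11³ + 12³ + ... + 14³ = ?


Σₖ₌11^14 k³ = [14·15/2]² − [10·11/2]²
= 11025 − 3025 = 8000

Σk³ = 8000


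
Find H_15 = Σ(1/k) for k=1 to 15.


H_15 = 1/1 + 1/2 + 1/3 + ... + 1/15
= 1195757/360360
≈ 3.3182

H_15 = 1195757/360360 ≈ 3.3182


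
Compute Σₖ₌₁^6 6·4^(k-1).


Sₙ = 6×(4^6 - 1)/(4 - 1)
= 6×(4096 - 1)/3
= 6×4095/3
= 8190

S_6 = 8190


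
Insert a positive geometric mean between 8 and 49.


GM = √(8×49) = √392 = 19.799

GM = 19.799


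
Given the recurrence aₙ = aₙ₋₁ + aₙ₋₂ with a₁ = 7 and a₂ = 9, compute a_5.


Computing iteratively: 7, 9, 16, 25, 41
a_5 = 41

a_5 = 41


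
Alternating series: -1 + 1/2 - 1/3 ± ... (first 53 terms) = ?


S = -1 + 1/2 - 1/3 + 1/4 - 1/5 + 1/6 - 1/7 + 1/8 ± ...
= -0.7025
(Full series converges to -ln(2) ≈ -0.6931)

S_53 = -0.7025


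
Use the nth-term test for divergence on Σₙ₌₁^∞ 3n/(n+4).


lim(n→∞) 3n/(n+4) = 3/1 = 3  (divide numerator and denominator by n)
lim aₙ = 3 ≠ 0 → series DIVERGES

Diverges (lim aₙ = 3 ≠ 0)


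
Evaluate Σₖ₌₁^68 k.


n(n+1)/2 = 68×69/2 = 4692/2 = 2346

Σk = 2346


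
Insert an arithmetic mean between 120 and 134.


AM = (120 + 134)/2 = 254/2 = 127

AM = 127


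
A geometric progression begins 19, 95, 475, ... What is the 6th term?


aₙ = a₁·r^(n-1)
= 19×5^5
= 19×3125
= 59375

a_6 = 59375


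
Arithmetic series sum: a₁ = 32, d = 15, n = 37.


aₙ = 32 + (37-1)×15 = 572
Sₙ = n(a₁+aₙ)/2 = 37×(32+572)/2
= 37×604/2 = 11174

S_37 = 11174


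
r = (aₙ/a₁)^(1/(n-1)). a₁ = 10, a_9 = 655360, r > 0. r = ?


r^(n-1) = aₙ/a₁
r^8 = 655360/10 = 65536
r = 65536^(1/8)
= ±4; taking r > 0 gives r = 4

r = 4


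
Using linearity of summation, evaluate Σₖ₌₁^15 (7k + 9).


Σ(7k+9) = 7·Σk + 9·n
= 7·120 + 9·15
= 840 + 135 = 975

Σ = 975


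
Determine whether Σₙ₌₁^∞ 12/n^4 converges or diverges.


p-series test: Σ c/n^p converges if p > 1, diverges if p ≤ 1 (constant c > 0 doesn't affect convergence).
p = 4
4 > 1 → CONVERGES

Converges (p = 4 > 1)


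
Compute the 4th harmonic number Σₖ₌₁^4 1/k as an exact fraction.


H_4 = 1/1 + 1/2 + 1/3 + 1/4
= 25/12
≈ 2.0833

H_4 = 25/12 ≈ 2.0833


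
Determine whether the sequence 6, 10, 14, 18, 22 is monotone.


Differences: 4, 4, 4, 4
All differences > 0 → strictly INCREASING

Monotonically increasing


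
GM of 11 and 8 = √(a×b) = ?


GM = √(11×8) = √88 = 9.3808

GM = 9.3808


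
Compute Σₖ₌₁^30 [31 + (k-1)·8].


aₙ = 31 + (30-1)×8 = 263
Sₙ = n(a₁+aₙ)/2 = 30×(31+263)/2
= 30×294/2 = 4410

S_30 = 4410


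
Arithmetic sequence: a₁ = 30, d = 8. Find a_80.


aₙ = a₁ + (n-1)d
= 30 + (80-1)×8
= 30 + 632
= 662

a_80 = 662


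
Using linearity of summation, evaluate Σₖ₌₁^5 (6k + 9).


Σ(6k+9) = 6·Σk + 9·n
= 6·15 + 9·5
= 90 + 45 = 135

Σ = 135


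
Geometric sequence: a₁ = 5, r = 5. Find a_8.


aₙ = a₁·r^(n-1)
= 5×5^7
= 5×78125
= 390625

a_8 = 390625


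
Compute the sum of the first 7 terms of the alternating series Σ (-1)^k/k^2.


S = -1 + 1/4 - 1/9 + 1/16 - 1/25 + 1/36 - 1/49
= -0.8312
(Full series converges to -π²/12 ≈ -0.8225)

S_7 = -0.8312


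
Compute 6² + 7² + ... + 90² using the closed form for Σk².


Σₖ₌6^90 k² = Σₖ₌₁^90 k² − Σₖ₌₁^5 k²
= 90·91·181/6 − 5·6·11/6
= 247065 − 55 = 247010

Σk² = 247010


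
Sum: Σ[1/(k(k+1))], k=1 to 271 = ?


1/(k(k+1)) = 1/k - 1/(k+1) (partial fractions)
Telescoping: Σ = 1 - 1/272 = 271/272

Sum = 271/272


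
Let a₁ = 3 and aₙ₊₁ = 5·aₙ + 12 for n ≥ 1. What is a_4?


Computing step by step:
a_1 = 3
a_2 = 27
a_3 = 147
a_4 = 747


a_4 = 747


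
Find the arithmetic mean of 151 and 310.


AM = (151 + 310)/2 = 461/2 = 230.5

AM = 230.5


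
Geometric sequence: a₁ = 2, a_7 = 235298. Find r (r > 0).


r^(n-1) = aₙ/a₁
r^6 = 235298/2 = 117649
r = 117649^(1/6)
= ±7; taking r > 0 gives r = 7

r = 7


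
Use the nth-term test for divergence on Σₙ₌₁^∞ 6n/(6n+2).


lim(n→∞) 6n/(6n+2) = 6/6 = 1  (divide numerator and denominator by n)
lim aₙ = 1 ≠ 0 → series DIVERGES

Diverges (lim aₙ = 1 ≠ 0)


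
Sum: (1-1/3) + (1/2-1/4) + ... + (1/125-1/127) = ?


Telescoping with gap 2: two head and two tail terms survive.
= (1 + 1/2) - (1/126 + 1/127)
= 3/2 - 1/126 - 1/127 = 11875/8001

Sum = 11875/8001


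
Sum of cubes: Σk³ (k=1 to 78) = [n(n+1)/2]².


n(n+1)/2 = 78×79/2 = 3081
Σk³ = 3081² = 9492561

Σk³ = 9492561


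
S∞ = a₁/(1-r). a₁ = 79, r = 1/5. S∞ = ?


S∞ = a₁/(1-r) = 79/(1 - 1/5)
= 79/(4/5)
= 395/4

S∞ = 395/4


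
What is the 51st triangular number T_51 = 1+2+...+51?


n(n+1)/2 = 51×52/2 = 2652/2 = 1326

Σk = 1326


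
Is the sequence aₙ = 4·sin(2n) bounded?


For all n, -1 ≤ sin(2n) ≤ 1, so -4 ≤ 4·sin(2n) ≤ 4
Lower bound: -4, Upper bound: 4
The sequence IS bounded

Bounded (-4 ≤ aₙ ≤ 4)


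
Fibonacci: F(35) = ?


Fibonacci sequence: 1, 1, 2, 3, 5, 8, 13, 21, 34, 55, 89, ...
F(35) = 9227465

F(35) = 9227465


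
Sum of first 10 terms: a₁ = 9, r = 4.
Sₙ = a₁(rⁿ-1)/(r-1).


Sₙ = 9×(4^10 - 1)/(4 - 1)
= 9×(1048576 - 1)/3
= 9×1048575/3
= 3145725

S_10 = 3145725


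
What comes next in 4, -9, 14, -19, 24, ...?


Pattern: alternating sign, magnitude arithmetic (d=5)
Terms: 4, -9, 14, -19, 24
Next term = -29

Next term = -29


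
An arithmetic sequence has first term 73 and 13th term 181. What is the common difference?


d = (aₙ - a₁)/(n-1)
= (181 - 73)/(13-1)
= 108/12 = 9

d = 9


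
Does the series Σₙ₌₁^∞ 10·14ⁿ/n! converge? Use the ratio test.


aₙ = 10·14^n/n!
a_{n+1}/aₙ = 14^(n+1)/(n+1)! × n!/14^n  (constant 10 cancels)
= 14/(n+1)
L = lim(n→∞) 14/(n+1) = 0
L < 1 → series CONVERGES

Converges (ratio test: L = 0 < 1)


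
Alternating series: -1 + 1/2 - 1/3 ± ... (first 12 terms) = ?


S = -1 + 1/2 - 1/3 + 1/4 - 1/5 + 1/6 - 1/7 + 1/8 ± ...
= -0.6532
(Full series converges to -ln(2) ≈ -0.6931)

S_12 = -0.6532


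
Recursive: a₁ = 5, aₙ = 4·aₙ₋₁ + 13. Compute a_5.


Computing step by step:
a_1 = 5
a_2 = 33
a_3 = 145
a_4 = 593
a_5 = 2385


a_5 = 2385


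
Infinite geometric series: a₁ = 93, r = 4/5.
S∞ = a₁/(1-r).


S∞ = a₁/(1-r) = 93/(1 - 4/5)
= 93/(1/5)
= 465

S∞ = 465


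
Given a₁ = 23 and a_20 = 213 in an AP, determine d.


d = (aₙ - a₁)/(n-1)
= (213 - 23)/(20-1)
= 190/19 = 10

d = 10


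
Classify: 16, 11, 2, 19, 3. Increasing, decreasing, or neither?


Differences: -5, -9, 17, -16
Difference at position 3 is +17 (> 0) but position 1 is -5 (< 0) — sequence both rises and falls
→ NOT monotonic

Not monotonic


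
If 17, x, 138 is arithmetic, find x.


AM = (17 + 138)/2 = 155/2 = 77.5

AM = 77.5


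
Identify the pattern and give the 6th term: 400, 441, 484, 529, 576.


Pattern: perfect squares: n²
Terms: 400, 441, 484, 529, 576
Next term = 625

Next term = 625


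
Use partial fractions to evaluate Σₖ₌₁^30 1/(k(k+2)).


1/(k(k+2)) = (1/2)·(1/k - 1/(k+2)) (partial fractions)
Telescoping: Σ = (1/2)·(1 + 1/2 - 1/31 - 1/32) = 1425/1984

Sum = 1425/1984


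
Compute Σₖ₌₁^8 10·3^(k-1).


Sₙ = 10×(3^8 - 1)/(3 - 1)
= 10×(6561 - 1)/2
= 10×6560/2
= 32800

S_8 = 32800


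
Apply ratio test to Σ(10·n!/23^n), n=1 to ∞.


aₙ = 10·n!/23^n
a_{n+1}/aₙ = (n+1)!/23^(n+1) × 23^n/n!  (constant 10 cancels)
= (n+1)/23
L = lim(n→∞) (n+1)/23 = ∞
L > 1 → series DIVERGES

Diverges (ratio test: L = ∞ > 1)


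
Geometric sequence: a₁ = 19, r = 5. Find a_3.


aₙ = a₁·r^(n-1)
= 19×5^2
= 19×25
= 475

a_3 = 475


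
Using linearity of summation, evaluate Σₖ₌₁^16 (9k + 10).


Σ(9k+10) = 9·Σk + 10·n
= 9·136 + 10·16
= 1224 + 160 = 1384

Σ = 1384


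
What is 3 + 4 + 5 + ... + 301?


Σₖ₌3^301 k = Σₖ₌₁^301 k − Σₖ₌₁^2 k
= 301·302/2 − 2·3/2
= 45451 − 3 = 45448

Σk = 45448


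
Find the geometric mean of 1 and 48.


GM = √(1×48) = √48 = 6.9282

GM = 6.9282


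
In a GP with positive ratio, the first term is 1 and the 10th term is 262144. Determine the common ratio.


r^(n-1) = aₙ/a₁
r^9 = 262144/1 = 262144
r = 262144^(1/9)
= 4

r = 4


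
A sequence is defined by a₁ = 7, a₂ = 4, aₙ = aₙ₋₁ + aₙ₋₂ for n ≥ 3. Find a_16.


Computing iteratively: 7, 4, 11, 15, 26, 41, 67, 108, 175, 283, 458, 741, ...
a_16 = 5079

a_16 = 5079


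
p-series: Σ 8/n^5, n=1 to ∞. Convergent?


p-series test: Σ c/n^p converges if p > 1, diverges if p ≤ 1 (constant c > 0 doesn't affect convergence).
p = 5
5 > 1 → CONVERGES

Converges (p = 5 > 1)


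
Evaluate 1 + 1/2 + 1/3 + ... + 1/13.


H_13 = 1/1 + 1/2 + 1/3 + ... + 1/13
= 1145993/360360
≈ 3.1801

H_13 = 1145993/360360 ≈ 3.1801


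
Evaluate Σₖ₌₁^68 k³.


n(n+1)/2 = 68×69/2 = 2346
Σk³ = 2346² = 5503716

Σk³ = 5503716


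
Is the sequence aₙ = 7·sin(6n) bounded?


For all n, -1 ≤ sin(6n) ≤ 1, so -7 ≤ 7·sin(6n) ≤ 7
Lower bound: -7, Upper bound: 7
The sequence IS bounded

Bounded (-7 ≤ aₙ ≤ 7)


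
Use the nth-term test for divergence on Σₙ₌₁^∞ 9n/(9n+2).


lim(n→∞) 9n/(9n+2) = 9/9 = 1  (divide numerator and denominator by n)
lim aₙ = 1 ≠ 0 → series DIVERGES

Diverges (lim aₙ = 1 ≠ 0)


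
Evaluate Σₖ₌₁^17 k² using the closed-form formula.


n = 17
n(n+1)(2n+1)/6 = 17×18×35/6
= 10710/6 = 1785

Σk² = 1785


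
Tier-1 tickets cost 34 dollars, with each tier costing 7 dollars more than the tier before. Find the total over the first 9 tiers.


aₙ = 34 + (9-1)×7 = 90
Sₙ = n(a₁+aₙ)/2 = 9×(34+90)/2
= 9×124/2 = 558

S_9 = 558


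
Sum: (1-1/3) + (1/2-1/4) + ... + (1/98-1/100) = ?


Telescoping with gap 2: two head and two tail terms survive.
= (1 + 1/2) - (1/99 + 1/100)
= 3/2 - 1/99 - 1/100 = 14651/9900

Sum = 14651/9900


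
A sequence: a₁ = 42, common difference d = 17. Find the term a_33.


aₙ = a₁ + (n-1)d
= 42 + (33-1)×17
= 42 + 544
= 586

a_33 = 586


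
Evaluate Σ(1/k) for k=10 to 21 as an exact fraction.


Σₖ₌10^21 1/k = 1/10 + 1/11 + 1/12 + ... + 1/21
= 190049623/232792560
≈ 0.8164

Sum = 190049623/232792560 ≈ 0.8164


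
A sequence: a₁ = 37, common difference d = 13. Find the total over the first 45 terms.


aₙ = 37 + (45-1)×13 = 609
Sₙ = n(a₁+aₙ)/2 = 45×(37+609)/2
= 45×646/2 = 14535

S_45 = 14535


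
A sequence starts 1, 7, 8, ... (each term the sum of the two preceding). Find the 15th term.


Computing iteratively: 1, 7, 8, 15, 23, 38, 61, 99, 160, 259, 419, 678, ...
a_15 = 2872

a_15 = 2872


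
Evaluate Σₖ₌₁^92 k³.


n(n+1)/2 = 92×93/2 = 4278
Σk³ = 4278² = 18301284

Σk³ = 18301284


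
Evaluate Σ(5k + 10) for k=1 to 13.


Σ(5k+10) = 5·Σk + 10·n
= 5·91 + 10·13
= 455 + 130 = 585

Σ = 585


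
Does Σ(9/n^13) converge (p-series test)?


p-series test: Σ c/n^p converges if p > 1, diverges if p ≤ 1 (constant c > 0 doesn't affect convergence).
p = 13
13 > 1 → CONVERGES

Converges (p = 13 > 1)


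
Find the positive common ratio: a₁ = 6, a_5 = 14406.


r^(n-1) = aₙ/a₁
r^4 = 14406/6 = 2401
r = 2401^(1/4)
= ±7; taking r > 0 gives r = 7

r = 7


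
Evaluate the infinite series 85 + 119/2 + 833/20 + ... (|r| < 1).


S∞ = a₁/(1-r) = 85/(1 - 7/10)
= 85/(3/10)
= 850/3

S∞ = 850/3


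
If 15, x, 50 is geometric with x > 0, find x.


GM = √(15×50) = √750 = 27.3861

GM = 27.3861


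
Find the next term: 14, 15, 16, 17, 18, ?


Pattern: arithmetic (d=1)
Terms: 14, 15, 16, 17, 18
Next term = 19

Next term = 19


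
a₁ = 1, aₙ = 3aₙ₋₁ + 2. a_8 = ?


Computing step by step:
a_1 = 1
a_2 = 5
a_3 = 17
a_4 = 53
a_5 = 161
a_6 = 485
a_7 = 1457
a_8 = 4373


a_8 = 4373


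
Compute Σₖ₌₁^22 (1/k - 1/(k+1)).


Telescoping: adjacent terms cancel.
= 1/1 - 1/23
= 1 - 1/23 = 22/23

Sum = 22/23


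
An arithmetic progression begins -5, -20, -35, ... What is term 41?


aₙ = a₁ + (n-1)d
= -5 + (41-1)×-15
= -5 - 600
= -605

a_41 = -605


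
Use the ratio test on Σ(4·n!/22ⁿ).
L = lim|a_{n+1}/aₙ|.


aₙ = 4·n!/22^n
a_{n+1}/aₙ = (n+1)!/22^(n+1) × 22^n/n!  (constant 4 cancels)
= (n+1)/22
L = lim(n→∞) (n+1)/22 = ∞
L > 1 → series DIVERGES

Diverges (ratio test: L = ∞ > 1)


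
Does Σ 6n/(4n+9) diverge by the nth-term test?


lim(n→∞) 6n/(4n+9) = 6/4 = 3/2  (divide numerator and denominator by n)
lim aₙ = 3/2 ≠ 0 → series DIVERGES

Diverges (lim aₙ = 3/2 ≠ 0)


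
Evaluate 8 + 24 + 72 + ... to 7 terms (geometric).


Sₙ = 8×(3^7 - 1)/(3 - 1)
= 8×(2187 - 1)/2
= 8×2186/2
= 8744

S_7 = 8744


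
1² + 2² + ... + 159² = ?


n = 159
n(n+1)(2n+1)/6 = 159×160×319/6
= 8115360/6 = 1352560

Σk² = 1352560


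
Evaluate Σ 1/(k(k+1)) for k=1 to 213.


1/(k(k+1)) = 1/k - 1/(k+1) (partial fractions)
Telescoping: Σ = 1 - 1/214 = 213/214

Sum = 213/214


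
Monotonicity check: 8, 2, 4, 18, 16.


Differences: -6, 2, 14, -2
Difference at position 2 is +2 (> 0) but position 1 is -6 (< 0) — sequence both rises and falls
→ NOT monotonic

Not monotonic


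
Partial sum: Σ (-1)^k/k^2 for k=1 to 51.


S = -1 + 1/4 - 1/9 + 1/16 - 1/25 + 1/36 - 1/49 + 1/64 ± ...
= -0.8227
(Full series converges to -π²/12 ≈ -0.8225)

S_51 = -0.8227


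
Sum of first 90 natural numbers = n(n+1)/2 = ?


n(n+1)/2 = 90×91/2 = 8190/2 = 4095

Σk = 4095


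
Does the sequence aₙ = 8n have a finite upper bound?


aₙ = 8n → as n→∞, aₙ→∞
No finite upper bound exists
The sequence is UNBOUNDED

Unbounded (aₙ → ∞ as n → ∞)


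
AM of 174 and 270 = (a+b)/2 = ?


AM = (174 + 270)/2 = 444/2 = 222

AM = 222


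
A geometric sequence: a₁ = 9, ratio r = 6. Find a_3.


aₙ = a₁·r^(n-1)
= 9×6^2
= 9×36
= 324

a_3 = 324


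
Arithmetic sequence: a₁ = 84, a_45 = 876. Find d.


d = (aₙ - a₁)/(n-1)
= (876 - 84)/(45-1)
= 792/44 = 18

d = 18


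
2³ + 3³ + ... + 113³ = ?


Σₖ₌2^113 k³ = [113·114/2]² − [1·2/2]²
= 41486481 − 1 = 41486480

Σk³ = 41486480


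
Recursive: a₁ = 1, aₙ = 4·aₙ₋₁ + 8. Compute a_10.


Computing step by step:
a_1 = 1
a_2 = 12
a_3 = 56
a_4 = 232
a_5 = 936
a_6 = 3752
a_7 = 15016
a_8 = 60072
a_9 = 240296
a_10 = 961192


a_10 = 961192


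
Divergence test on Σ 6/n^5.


lim(n→∞) 6/n^5 = 0
lim aₙ = 0 → nth-term test is INCONCLUSIVE
(Need other tests; this is actually a convergent p-series with p=5 > 1)

Inconclusive (lim aₙ = 0; need another test)


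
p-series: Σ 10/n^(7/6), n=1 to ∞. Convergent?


p-series test: Σ c/n^p converges if p > 1, diverges if p ≤ 1 (constant c > 0 doesn't affect convergence).
p = 7/6
7/6 > 1 → CONVERGES

Converges (p = 7/6 > 1)


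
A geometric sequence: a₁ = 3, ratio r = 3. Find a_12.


aₙ = a₁·r^(n-1)
= 3×3^11
= 3×177147
= 531441

a_12 = 531441


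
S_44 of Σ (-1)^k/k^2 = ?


S = -1 + 1/4 - 1/9 + 1/16 - 1/25 + 1/36 - 1/49 + 1/64 ± ...
= -0.8222
(Full series converges to -π²/12 ≈ -0.8225)

S_44 = -0.8222


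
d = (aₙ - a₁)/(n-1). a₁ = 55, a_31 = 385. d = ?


d = (aₙ - a₁)/(n-1)
= (385 - 55)/(31-1)
= 330/30 = 11

d = 11


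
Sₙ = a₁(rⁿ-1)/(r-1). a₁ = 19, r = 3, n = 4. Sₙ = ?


Sₙ = 19×(3^4 - 1)/(3 - 1)
= 19×(81 - 1)/2
= 19×80/2
= 760

S_4 = 760


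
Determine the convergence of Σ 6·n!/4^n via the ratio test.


aₙ = 6·n!/4^n
a_{n+1}/aₙ = (n+1)!/4^(n+1) × 4^n/n!  (constant 6 cancels)
= (n+1)/4
L = lim(n→∞) (n+1)/4 = ∞
L > 1 → series DIVERGES

Diverges (ratio test: L = ∞ > 1)


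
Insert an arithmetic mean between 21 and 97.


AM = (21 + 97)/2 = 118/2 = 59

AM = 59


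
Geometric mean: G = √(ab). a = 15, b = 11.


GM = √(15×11) = √165 = 12.8452

GM = 12.8452


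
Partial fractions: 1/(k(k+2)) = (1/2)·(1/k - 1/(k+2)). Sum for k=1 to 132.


1/(k(k+2)) = (1/2)·(1/k - 1/(k+2)) (partial fractions)
Telescoping: Σ = (1/2)·(1 + 1/2 - 1/133 - 1/134) = 13233/17822

Sum = 13233/17822


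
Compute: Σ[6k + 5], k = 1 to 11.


Σ(6k+5) = 6·Σk + 5·n
= 6·66 + 5·11
= 396 + 55 = 451

Σ = 451


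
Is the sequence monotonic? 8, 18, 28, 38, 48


Differences: 10, 10, 10, 10
All differences > 0 → strictly INCREASING

Monotonically increasing


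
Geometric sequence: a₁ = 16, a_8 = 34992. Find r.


r^(n-1) = aₙ/a₁
r^7 = 34992/16 = 2187
r = 2187^(1/7)
= 3

r = 3


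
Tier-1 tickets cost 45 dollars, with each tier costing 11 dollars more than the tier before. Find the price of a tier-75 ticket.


aₙ = a₁ + (n-1)d
= 45 + (75-1)×11
= 45 + 814
= 859

a_75 = 859


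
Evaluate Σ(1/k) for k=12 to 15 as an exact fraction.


Σₖ₌12^15 1/k = 1/12 + 1/13 + 1/14 + 1/15
= 543/1820
≈ 0.2984

Sum = 543/1820 ≈ 0.2984


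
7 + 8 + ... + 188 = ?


Σₖ₌7^188 k = Σₖ₌₁^188 k − Σₖ₌₁^6 k
= 188·189/2 − 6·7/2
= 17766 − 21 = 17745

Σk = 17745


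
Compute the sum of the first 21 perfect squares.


n = 21
n(n+1)(2n+1)/6 = 21×22×43/6
= 19866/6 = 3311

Σk² = 3311


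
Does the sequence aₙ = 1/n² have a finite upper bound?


a₁ = 1, a₂ = 1/4, a₃ = 1/9, ...
0 < aₙ ≤ 1 for all n ≥ 1
The sequence IS bounded

Bounded (0 < aₙ ≤ 1)


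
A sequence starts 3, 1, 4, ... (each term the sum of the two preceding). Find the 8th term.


Computing iteratively: 3, 1, 4, 5, 9, 14, 23, 37
a_8 = 37

a_8 = 37


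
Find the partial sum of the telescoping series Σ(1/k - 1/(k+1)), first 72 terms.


Telescoping: adjacent terms cancel.
= 1/1 - 1/73
= 1 - 1/73 = 72/73

Sum = 72/73


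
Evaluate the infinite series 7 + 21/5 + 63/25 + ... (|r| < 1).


S∞ = a₁/(1-r) = 7/(1 - 3/5)
= 7/(2/5)
= 35/2

S∞ = 35/2


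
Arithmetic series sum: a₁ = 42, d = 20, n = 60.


aₙ = 42 + (60-1)×20 = 1222
Sₙ = n(a₁+aₙ)/2 = 60×(42+1222)/2
= 60×1264/2 = 37920

S_60 = 37920


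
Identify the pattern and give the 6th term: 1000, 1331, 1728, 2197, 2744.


Pattern: perfect cubes: n³
Terms: 1000, 1331, 1728, 2197, 2744
Next term = 3375

Next term = 3375


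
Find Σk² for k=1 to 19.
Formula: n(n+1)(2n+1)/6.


n = 19
n(n+1)(2n+1)/6 = 19×20×39/6
= 14820/6 = 2470

Σk² = 2470


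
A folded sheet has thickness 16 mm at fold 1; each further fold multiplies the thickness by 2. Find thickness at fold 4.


aₙ = a₁·r^(n-1)
= 16×2^3
= 16×8
= 128

a_4 = 128


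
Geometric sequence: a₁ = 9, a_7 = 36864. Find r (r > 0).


r^(n-1) = aₙ/a₁
r^6 = 36864/9 = 4096
r = 4096^(1/6)
= ±4; taking r > 0 gives r = 4

r = 4


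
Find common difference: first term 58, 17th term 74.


d = (aₙ - a₁)/(n-1)
= (74 - 58)/(17-1)
= 16/16 = 1

d = 1


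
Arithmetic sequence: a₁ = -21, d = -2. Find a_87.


aₙ = a₁ + (n-1)d
= -21 + (87-1)×-2
= -21 - 172
= -193

a_87 = -193


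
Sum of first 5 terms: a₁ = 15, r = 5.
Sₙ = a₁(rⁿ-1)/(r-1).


Sₙ = 15×(5^5 - 1)/(5 - 1)
= 15×(3125 - 1)/4
= 15×3124/4
= 11715

S_5 = 11715


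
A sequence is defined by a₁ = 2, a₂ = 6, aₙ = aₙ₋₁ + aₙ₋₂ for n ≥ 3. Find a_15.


Computing iteratively: 2, 6, 8, 14, 22, 36, 58, 94, 152, 246, 398, 644, ...
a_15 = 2728

a_15 = 2728


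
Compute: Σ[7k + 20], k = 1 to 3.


Σ(7k+20) = 7·Σk + 20·n
= 7·6 + 20·3
= 42 + 60 = 102

Σ = 102


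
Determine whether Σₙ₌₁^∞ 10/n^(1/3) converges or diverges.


p-series test: Σ c/n^p converges if p > 1, diverges if p ≤ 1 (constant c > 0 doesn't affect convergence).
p = 1/3
1/3 ≤ 1 → DIVERGES

Diverges (p = 1/3 ≤ 1)


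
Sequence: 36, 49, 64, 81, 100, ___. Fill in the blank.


Pattern: perfect squares: n²
Terms: 36, 49, 64, 81, 100
Next term = 121

Next term = 121


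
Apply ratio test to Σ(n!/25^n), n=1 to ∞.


aₙ = n!/25^n
a_{n+1}/aₙ = (n+1)!/25^(n+1) × 25^n/n!
= (n+1)/25
L = lim(n→∞) (n+1)/25 = ∞
L > 1 → series DIVERGES

Diverges (ratio test: L = ∞ > 1)


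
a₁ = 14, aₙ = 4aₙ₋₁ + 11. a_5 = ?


Computing step by step:
a_1 = 14
a_2 = 67
a_3 = 279
a_4 = 1127
a_5 = 4519


a_5 = 4519


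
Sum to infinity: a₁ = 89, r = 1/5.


S∞ = a₁/(1-r) = 89/(1 - 1/5)
= 89/(4/5)
= 445/4

S∞ = 445/4


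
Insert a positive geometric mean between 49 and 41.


GM = √(49×41) = √2009 = 44.8219

GM = 44.8219


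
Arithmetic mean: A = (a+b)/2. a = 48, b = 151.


AM = (48 + 151)/2 = 199/2 = 99.5

AM = 99.5


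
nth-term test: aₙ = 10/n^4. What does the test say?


lim(n→∞) 10/n^4 = 0
lim aₙ = 0 → nth-term test is INCONCLUSIVE
(Need other tests; this is actually a convergent p-series with p=4 > 1)

Inconclusive (lim aₙ = 0; need another test)


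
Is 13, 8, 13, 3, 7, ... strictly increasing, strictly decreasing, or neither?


Differences: -5, 5, -10, 4
Difference at position 2 is +5 (> 0) but position 1 is -5 (< 0) — sequence both rises and falls
→ NOT monotonic

Not monotonic


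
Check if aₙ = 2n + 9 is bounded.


aₙ = 2n + 9 → as n→∞, aₙ→∞
No finite upper bound exists
The sequence is UNBOUNDED

Unbounded (aₙ → ∞ as n → ∞)


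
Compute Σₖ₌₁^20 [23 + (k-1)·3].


aₙ = 23 + (20-1)×3 = 80
Sₙ = n(a₁+aₙ)/2 = 20×(23+80)/2
= 20×103/2 = 1030

S_20 = 1030


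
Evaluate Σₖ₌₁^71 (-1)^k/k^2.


S = -1 + 1/4 - 1/9 + 1/16 - 1/25 + 1/36 - 1/49 + 1/64 ± ...
= -0.8226
(Full series converges to -π²/12 ≈ -0.8225)

S_71 = -0.8226


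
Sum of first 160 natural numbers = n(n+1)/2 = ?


n(n+1)/2 = 160×161/2 = 25760/2 = 12880

Σk = 12880


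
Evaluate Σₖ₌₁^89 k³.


n(n+1)/2 = 89×90/2 = 4005
Σk³ = 4005² = 16040025

Σk³ = 16040025


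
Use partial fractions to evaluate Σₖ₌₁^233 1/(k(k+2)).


1/(k(k+2)) = (1/2)·(1/k - 1/(k+2)) (partial fractions)
Telescoping: Σ = (1/2)·(1 + 1/2 - 1/234 - 1/235) = 20504/27495

Sum = 20504/27495


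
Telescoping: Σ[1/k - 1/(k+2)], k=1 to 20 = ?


Telescoping with gap 2: two head and two tail terms survive.
= (1 + 1/2) - (1/21 + 1/22)
= 3/2 - 1/21 - 1/22 = 325/231

Sum = 325/231


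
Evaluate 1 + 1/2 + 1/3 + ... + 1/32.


H_32 = 1/1 + 1/2 + 1/3 + ... + 1/32
= 586061125622639/144403552893600
≈ 4.0585

H_32 = 586061125622639/144403552893600 ≈ 4.0585


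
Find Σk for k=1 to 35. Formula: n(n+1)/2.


n(n+1)/2 = 35×36/2 = 1260/2 = 630

Σk = 630


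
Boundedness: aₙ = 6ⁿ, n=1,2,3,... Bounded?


aₙ = 6ⁿ → as n→∞, aₙ→∞ (since base 6 > 1)
No finite upper bound exists
The sequence is UNBOUNDED

Unbounded (aₙ → ∞ as n → ∞)


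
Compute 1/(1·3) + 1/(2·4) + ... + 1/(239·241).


1/(k(k+2)) = (1/2)·(1/k - 1/(k+2)) (partial fractions)
Telescoping: Σ = (1/2)·(1 + 1/2 - 1/240 - 1/241) = 86279/115680

Sum = 86279/115680


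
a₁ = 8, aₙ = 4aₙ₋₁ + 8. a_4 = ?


Computing step by step:
a_1 = 8
a_2 = 40
a_3 = 168
a_4 = 680


a_4 = 680


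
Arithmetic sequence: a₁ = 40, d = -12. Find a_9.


aₙ = a₁ + (n-1)d
= 40 + (9-1)×-12
= 40 - 96
= -56

a_9 = -56


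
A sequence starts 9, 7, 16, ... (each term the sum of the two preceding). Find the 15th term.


Computing iteratively: 9, 7, 16, 23, 39, 62, 101, 163, 264, 427, 691, 1118, ...
a_15 = 4736

a_15 = 4736


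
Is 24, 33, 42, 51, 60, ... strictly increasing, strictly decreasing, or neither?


Differences: 9, 9, 9, 9
All differences > 0 → strictly INCREASING

Monotonically increasing


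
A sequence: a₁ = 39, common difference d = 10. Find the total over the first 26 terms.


aₙ = 39 + (26-1)×10 = 289
Sₙ = n(a₁+aₙ)/2 = 26×(39+289)/2
= 26×328/2 = 4264

S_26 = 4264


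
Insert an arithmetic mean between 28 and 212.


AM = (28 + 212)/2 = 240/2 = 120

AM = 120


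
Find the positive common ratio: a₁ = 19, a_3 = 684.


r^(n-1) = aₙ/a₁
r^2 = 684/19 = 36
r = 36^(1/2)
= ±6; taking r > 0 gives r = 6

r = 6


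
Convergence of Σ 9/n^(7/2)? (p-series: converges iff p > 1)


p-series test: Σ c/n^p converges if p > 1, diverges if p ≤ 1 (constant c > 0 doesn't affect convergence).
p = 7/2
7/2 > 1 → CONVERGES

Converges (p = 7/2 > 1)


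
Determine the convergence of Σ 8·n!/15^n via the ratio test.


aₙ = 8·n!/15^n
a_{n+1}/aₙ = (n+1)!/15^(n+1) × 15^n/n!  (constant 8 cancels)
= (n+1)/15
L = lim(n→∞) (n+1)/15 = ∞
L > 1 → series DIVERGES

Diverges (ratio test: L = ∞ > 1)


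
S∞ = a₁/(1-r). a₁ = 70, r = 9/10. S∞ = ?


S∞ = a₁/(1-r) = 70/(1 - 9/10)
= 70/(1/10)
= 700

S∞ = 700


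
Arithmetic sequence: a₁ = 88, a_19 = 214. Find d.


d = (aₙ - a₁)/(n-1)
= (214 - 88)/(19-1)
= 126/18 = 7

d = 7


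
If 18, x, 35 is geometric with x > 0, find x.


GM = √(18×35) = √630 = 25.0998

GM = 25.0998


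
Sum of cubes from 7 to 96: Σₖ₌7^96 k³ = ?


Σₖ₌7^96 k³ = [96·97/2]² − [6·7/2]²
= 21678336 − 441 = 21677895

Σk³ = 21677895


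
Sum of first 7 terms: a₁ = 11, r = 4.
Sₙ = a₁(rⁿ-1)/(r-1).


Sₙ = 11×(4^7 - 1)/(4 - 1)
= 11×(16384 - 1)/3
= 11×16383/3
= 60071

S_7 = 60071


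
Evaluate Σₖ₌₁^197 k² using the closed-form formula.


n = 197
n(n+1)(2n+1)/6 = 197×198×395/6
= 15407370/6 = 2567895

Σk² = 2567895


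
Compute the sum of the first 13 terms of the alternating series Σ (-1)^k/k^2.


S = -1 + 1/4 - 1/9 + 1/16 - 1/25 + 1/36 - 1/49 + 1/64 ± ...
= -0.8252
(Full series converges to -π²/12 ≈ -0.8225)

S_13 = -0.8252


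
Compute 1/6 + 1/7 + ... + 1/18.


Σₖ₌6^18 1/k = 1/6 + 1/7 + 1/8 + ... + 1/18
= 989797/816816
≈ 1.2118

Sum = 989797/816816 ≈ 1.2118


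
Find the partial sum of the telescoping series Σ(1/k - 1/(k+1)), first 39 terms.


Telescoping: adjacent terms cancel.
= 1/1 - 1/40
= 1 - 1/40 = 39/40

Sum = 39/40


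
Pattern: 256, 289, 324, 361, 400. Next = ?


Pattern: perfect squares: n²
Terms: 256, 289, 324, 361, 400
Next term = 441

Next term = 441


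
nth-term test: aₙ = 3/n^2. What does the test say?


lim(n→∞) 3/n^2 = 0
lim aₙ = 0 → nth-term test is INCONCLUSIVE
(Need other tests; this is actually a convergent p-series with p=2 > 1)

Inconclusive (lim aₙ = 0; need another test)


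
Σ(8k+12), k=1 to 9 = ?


Σ(8k+12) = 8·Σk + 12·n
= 8·45 + 12·9
= 360 + 108 = 468

Σ = 468


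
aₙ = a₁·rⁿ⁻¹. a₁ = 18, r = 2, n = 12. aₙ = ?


aₙ = a₁·r^(n-1)
= 18×2^11
= 18×2048
= 36864

a_12 = 36864


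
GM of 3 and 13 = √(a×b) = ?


GM = √(3×13) = √39 = 6.245

GM = 6.245


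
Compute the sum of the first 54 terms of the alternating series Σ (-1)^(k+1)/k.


S = 1 - 1/2 + 1/3 - 1/4 + 1/5 - 1/6 + 1/7 - 1/8 ± ...
= 0.684
(Full series converges to +ln(2) ≈ +0.6931)

S_54 = 0.684


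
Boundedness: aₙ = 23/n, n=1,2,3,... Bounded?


a₁ = 23, a₂ = 23/2, a₃ = 23/3, ...
0 < aₙ ≤ 23 for all n ≥ 1
Lower bound: 0, Upper bound: 23
The sequence IS bounded

Bounded (0 < aₙ ≤ 23)


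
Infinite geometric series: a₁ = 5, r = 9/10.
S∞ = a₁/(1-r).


S∞ = a₁/(1-r) = 5/(1 - 9/10)
= 5/(1/10)
= 50

S∞ = 50


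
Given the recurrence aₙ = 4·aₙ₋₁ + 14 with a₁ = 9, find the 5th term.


Computing step by step:
a_1 = 9
a_2 = 50
a_3 = 214
a_4 = 870
a_5 = 3494


a_5 = 3494


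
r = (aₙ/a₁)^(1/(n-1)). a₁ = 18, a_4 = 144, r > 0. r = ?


r^(n-1) = aₙ/a₁
r^3 = 144/18 = 8
r = 8^(1/3)
= 2

r = 2


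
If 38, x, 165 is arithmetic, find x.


AM = (38 + 165)/2 = 203/2 = 101.5

AM = 101.5


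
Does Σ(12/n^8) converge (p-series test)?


p-series test: Σ c/n^p converges if p > 1, diverges if p ≤ 1 (constant c > 0 doesn't affect convergence).
p = 8
8 > 1 → CONVERGES

Converges (p = 8 > 1)


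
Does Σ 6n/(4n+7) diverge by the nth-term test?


lim(n→∞) 6n/(4n+7) = 6/4 = 3/2  (divide numerator and denominator by n)
lim aₙ = 3/2 ≠ 0 → series DIVERGES

Diverges (lim aₙ = 3/2 ≠ 0)


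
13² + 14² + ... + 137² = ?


Σₖ₌13^137 k² = Σₖ₌₁^137 k² − Σₖ₌₁^12 k²
= 137·138·275/6 − 12·13·25/6
= 866525 − 650 = 865875

Σk² = 865875


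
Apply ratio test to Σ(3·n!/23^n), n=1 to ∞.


aₙ = 3·n!/23^n
a_{n+1}/aₙ = (n+1)!/23^(n+1) × 23^n/n!  (constant 3 cancels)
= (n+1)/23
L = lim(n→∞) (n+1)/23 = ∞
L > 1 → series DIVERGES

Diverges (ratio test: L = ∞ > 1)


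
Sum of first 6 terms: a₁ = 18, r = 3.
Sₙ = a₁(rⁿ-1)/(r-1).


Sₙ = 18×(3^6 - 1)/(3 - 1)
= 18×(729 - 1)/2
= 18×728/2
= 6552

S_6 = 6552


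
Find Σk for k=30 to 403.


Σₖ₌30^403 k = Σₖ₌₁^403 k − Σₖ₌₁^29 k
= 403·404/2 − 29·30/2
= 81406 − 435 = 80971

Σk = 80971


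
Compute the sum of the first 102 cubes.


n(n+1)/2 = 102×103/2 = 5253
Σk³ = 5253² = 27594009

Σk³ = 27594009


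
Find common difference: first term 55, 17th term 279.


d = (aₙ - a₁)/(n-1)
= (279 - 55)/(17-1)
= 224/16 = 14

d = 14


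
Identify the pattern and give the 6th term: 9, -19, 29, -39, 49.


Pattern: alternating sign, magnitude arithmetic (d=10)
Terms: 9, -19, 29, -39, 49
Next term = -59

Next term = -59


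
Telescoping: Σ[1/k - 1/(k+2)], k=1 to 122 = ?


Telescoping with gap 2: two head and two tail terms survive.
= (1 + 1/2) - (1/123 + 1/124)
= 3/2 - 1/123 - 1/124 = 22631/15252

Sum = 22631/15252


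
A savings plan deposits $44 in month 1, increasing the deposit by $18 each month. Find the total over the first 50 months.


aₙ = 44 + (50-1)×18 = 926
Sₙ = n(a₁+aₙ)/2 = 50×(44+926)/2
= 50×970/2 = 24250

S_50 = 24250


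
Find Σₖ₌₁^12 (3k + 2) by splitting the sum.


Σ(3k+2) = 3·Σk + 2·n
= 3·78 + 2·12
= 234 + 24 = 258

Σ = 258


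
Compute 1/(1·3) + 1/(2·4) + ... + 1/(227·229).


1/(k(k+2)) = (1/2)·(1/k - 1/(k+2)) (partial fractions)
Telescoping: Σ = (1/2)·(1 + 1/2 - 1/228 - 1/229) = 77861/104424

Sum = 77861/104424


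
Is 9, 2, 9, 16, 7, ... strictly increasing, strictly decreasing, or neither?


Differences: -7, 7, 7, -9
Difference at position 2 is +7 (> 0) but position 1 is -7 (< 0) — sequence both rises and falls
→ NOT monotonic

Not monotonic


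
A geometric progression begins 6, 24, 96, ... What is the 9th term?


aₙ = a₁·r^(n-1)
= 6×4^8
= 6×65536
= 393216

a_9 = 393216


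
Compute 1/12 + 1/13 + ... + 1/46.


Σₖ₌12^46 1/k = 1/12 + 1/13 + 1/14 + ... + 1/46
= 13157374004582056009/9419588158802421600
≈ 1.3968

Sum = 13157374004582056009/9419588158802421600 ≈ 1.3968


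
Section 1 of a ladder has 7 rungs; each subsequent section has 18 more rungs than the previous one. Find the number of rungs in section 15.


aₙ = a₁ + (n-1)d
= 7 + (15-1)×18
= 7 + 252
= 259

a_15 = 259


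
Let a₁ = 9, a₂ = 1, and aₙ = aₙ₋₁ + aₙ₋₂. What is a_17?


Computing iteratively: 9, 1, 10, 11, 21, 32, 53, 85, 138, 223, 361, 584, ...
a_17 = 6477

a_17 = 6477


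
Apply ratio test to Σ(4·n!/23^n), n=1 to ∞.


aₙ = 4·n!/23^n
a_{n+1}/aₙ = (n+1)!/23^(n+1) × 23^n/n!  (constant 4 cancels)
= (n+1)/23
L = lim(n→∞) (n+1)/23 = ∞
L > 1 → series DIVERGES

Diverges (ratio test: L = ∞ > 1)


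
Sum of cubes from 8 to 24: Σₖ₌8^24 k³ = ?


Σₖ₌8^24 k³ = [24·25/2]² − [7·8/2]²
= 90000 − 784 = 89216

Σk³ = 89216


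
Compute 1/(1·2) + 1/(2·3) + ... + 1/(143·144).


1/(k(k+1)) = 1/k - 1/(k+1) (partial fractions)
Telescoping: Σ = 1 - 1/144 = 143/144

Sum = 143/144


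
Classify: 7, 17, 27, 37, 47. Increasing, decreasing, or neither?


Differences: 10, 10, 10, 10
All differences > 0 → strictly INCREASING

Monotonically increasing


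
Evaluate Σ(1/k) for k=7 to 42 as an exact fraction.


Σₖ₌7^42 1/k = 1/7 + 1/8 + 1/9 + ... + 1/42
= 5339216043075299/2844937529085600
≈ 1.8767

Sum = 5339216043075299/2844937529085600 ≈ 1.8767


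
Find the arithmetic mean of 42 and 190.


AM = (42 + 190)/2 = 232/2 = 116

AM = 116


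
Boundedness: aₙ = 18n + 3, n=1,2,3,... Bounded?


aₙ = 18n + 3 → as n→∞, aₙ→∞
No finite upper bound exists
The sequence is UNBOUNDED

Unbounded (aₙ → ∞ as n → ∞)


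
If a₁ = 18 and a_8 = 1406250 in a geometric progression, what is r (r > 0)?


r^(n-1) = aₙ/a₁
r^7 = 1406250/18 = 78125
r = 78125^(1/7)
= 5

r = 5


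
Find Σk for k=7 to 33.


Σₖ₌7^33 k = Σₖ₌₁^33 k − Σₖ₌₁^6 k
= 33·34/2 − 6·7/2
= 561 − 21 = 540

Σk = 540


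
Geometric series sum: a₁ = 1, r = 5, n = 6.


Sₙ = 1×(5^6 - 1)/(5 - 1)
= 1×(15625 - 1)/4
= 1×15624/4
= 3906

S_6 = 3906


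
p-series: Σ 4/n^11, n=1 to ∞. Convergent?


p-series test: Σ c/n^p converges if p > 1, diverges if p ≤ 1 (constant c > 0 doesn't affect convergence).
p = 11
11 > 1 → CONVERGES

Converges (p = 11 > 1)


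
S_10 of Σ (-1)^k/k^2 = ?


S = -1 + 1/4 - 1/9 + 1/16 - 1/25 + 1/36 - 1/49 + 1/64 ± ...
= -0.818
(Full series converges to -π²/12 ≈ -0.8225)

S_10 = -0.818


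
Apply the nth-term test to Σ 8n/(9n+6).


lim(n→∞) 8n/(9n+6) = 8/9 = 8/9  (divide numerator and denominator by n)
lim aₙ = 8/9 ≠ 0 → series DIVERGES

Diverges (lim aₙ = 8/9 ≠ 0)


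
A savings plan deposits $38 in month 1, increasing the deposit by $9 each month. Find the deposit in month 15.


aₙ = a₁ + (n-1)d
= 38 + (15-1)×9
= 38 + 126
= 164

a_15 = 164


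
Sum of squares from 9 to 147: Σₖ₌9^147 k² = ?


Σₖ₌9^147 k² = Σₖ₌₁^147 k² − Σₖ₌₁^8 k²
= 147·148·295/6 − 8·9·17/6
= 1069670 − 204 = 1069466

Σk² = 1069466


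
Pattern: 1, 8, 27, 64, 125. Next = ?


Pattern: perfect cubes: n³
Terms: 1, 8, 27, 64, 125
Next term = 216

Next term = 216


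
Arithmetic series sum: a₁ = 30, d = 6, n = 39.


aₙ = 30 + (39-1)×6 = 258
Sₙ = n(a₁+aₙ)/2 = 39×(30+258)/2
= 39×288/2 = 5616

S_39 = 5616


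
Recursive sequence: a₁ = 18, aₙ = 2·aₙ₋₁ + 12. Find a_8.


Computing step by step:
a_1 = 18
a_2 = 48
a_3 = 108
a_4 = 228
a_5 = 468
a_6 = 948
a_7 = 1908
a_8 = 3828


a_8 = 3828


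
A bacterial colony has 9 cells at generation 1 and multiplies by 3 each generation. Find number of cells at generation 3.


aₙ = a₁·r^(n-1)
= 9×3^2
= 9×9
= 81

a_3 = 81


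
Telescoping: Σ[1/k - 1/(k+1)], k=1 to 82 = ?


Telescoping: adjacent terms cancel.
= 1/1 - 1/83
= 1 - 1/83 = 82/83

Sum = 82/83


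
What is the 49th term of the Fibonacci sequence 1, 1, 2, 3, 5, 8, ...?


Fibonacci sequence: 1, 1, 2, 3, 5, 8, 13, 21, 34, 55, 89, ...
F(49) = 7778742049

F(49) = 7778742049


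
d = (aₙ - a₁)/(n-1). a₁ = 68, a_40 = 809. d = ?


d = (aₙ - a₁)/(n-1)
= (809 - 68)/(40-1)
= 741/39 = 19

d = 19


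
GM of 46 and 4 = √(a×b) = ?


GM = √(46×4) = √184 = 13.5647

GM = 13.5647


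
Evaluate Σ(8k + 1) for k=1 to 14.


Σ(8k+1) = 8·Σk + 1·n
= 8·105 + 1·14
= 840 + 14 = 854

Σ = 854


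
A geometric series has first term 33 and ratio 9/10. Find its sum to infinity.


S∞ = a₁/(1-r) = 33/(1 - 9/10)
= 33/(1/10)
= 330

S∞ = 330


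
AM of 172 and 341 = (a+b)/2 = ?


AM = (172 + 341)/2 = 513/2 = 256.5

AM = 256.5


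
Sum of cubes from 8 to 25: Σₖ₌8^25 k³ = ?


Σₖ₌8^25 k³ = [25·26/2]² − [7·8/2]²
= 105625 − 784 = 104841

Σk³ = 104841


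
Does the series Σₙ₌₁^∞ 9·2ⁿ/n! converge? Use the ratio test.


aₙ = 9·2^n/n!
a_{n+1}/aₙ = 2^(n+1)/(n+1)! × n!/2^n  (constant 9 cancels)
= 2/(n+1)
L = lim(n→∞) 2/(n+1) = 0
L < 1 → series CONVERGES

Converges (ratio test: L = 0 < 1)
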